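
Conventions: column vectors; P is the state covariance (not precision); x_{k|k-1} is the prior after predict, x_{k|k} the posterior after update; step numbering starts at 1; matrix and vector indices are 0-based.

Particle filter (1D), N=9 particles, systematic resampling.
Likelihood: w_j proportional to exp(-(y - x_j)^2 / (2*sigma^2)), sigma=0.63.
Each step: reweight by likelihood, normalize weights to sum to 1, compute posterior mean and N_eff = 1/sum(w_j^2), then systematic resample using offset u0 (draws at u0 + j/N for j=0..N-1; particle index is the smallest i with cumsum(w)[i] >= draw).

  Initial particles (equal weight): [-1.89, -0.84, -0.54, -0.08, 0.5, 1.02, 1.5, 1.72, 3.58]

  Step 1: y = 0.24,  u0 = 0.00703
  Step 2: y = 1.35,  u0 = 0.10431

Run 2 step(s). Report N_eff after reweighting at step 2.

N_eff = 4.2633

step 1: w=[0.0010, 0.0728, 0.1471, 0.2783, 0.2907, 0.1471, 0.0428, 0.0200, 0.0000]  mean=0.2293  Neff=4.6995  idx=[1, 2, 3, 3, 3, 4, 4, 4, 5]
step 2: w=[0.0010, 0.0048, 0.0328, 0.0328, 0.0328, 0.1734, 0.1734, 0.1734, 0.3756]  mean=0.6319  Neff=4.2633  idx=[5, 5, 6, 6, 7, 8, 8, 8, 8]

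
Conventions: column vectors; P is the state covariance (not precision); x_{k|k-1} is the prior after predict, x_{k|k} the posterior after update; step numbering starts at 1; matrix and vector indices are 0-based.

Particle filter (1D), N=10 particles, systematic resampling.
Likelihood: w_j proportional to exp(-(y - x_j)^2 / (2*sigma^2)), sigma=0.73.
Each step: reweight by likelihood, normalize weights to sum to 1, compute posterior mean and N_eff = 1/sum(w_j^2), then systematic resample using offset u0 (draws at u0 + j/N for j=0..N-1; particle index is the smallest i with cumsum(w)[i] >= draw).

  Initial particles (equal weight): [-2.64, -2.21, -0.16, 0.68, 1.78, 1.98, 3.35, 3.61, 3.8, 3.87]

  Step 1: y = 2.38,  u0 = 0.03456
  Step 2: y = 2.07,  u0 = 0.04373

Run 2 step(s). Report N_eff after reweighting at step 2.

N_eff = 7.7358

step 1: w=[0.0000, 0.0000, 0.0009, 0.0258, 0.2772, 0.3344, 0.1607, 0.0940, 0.0586, 0.0484]  mean=2.4605  Neff=4.3523  idx=[4, 4, 4, 5, 5, 5, 5, 6, 7, 8]
step 2: w=[0.1297, 0.1297, 0.1297, 0.1393, 0.1393, 0.1393, 0.1393, 0.0302, 0.0152, 0.0085]  mean=1.9836  Neff=7.7358  idx=[0, 1, 1, 2, 3, 4, 4, 5, 6, 6]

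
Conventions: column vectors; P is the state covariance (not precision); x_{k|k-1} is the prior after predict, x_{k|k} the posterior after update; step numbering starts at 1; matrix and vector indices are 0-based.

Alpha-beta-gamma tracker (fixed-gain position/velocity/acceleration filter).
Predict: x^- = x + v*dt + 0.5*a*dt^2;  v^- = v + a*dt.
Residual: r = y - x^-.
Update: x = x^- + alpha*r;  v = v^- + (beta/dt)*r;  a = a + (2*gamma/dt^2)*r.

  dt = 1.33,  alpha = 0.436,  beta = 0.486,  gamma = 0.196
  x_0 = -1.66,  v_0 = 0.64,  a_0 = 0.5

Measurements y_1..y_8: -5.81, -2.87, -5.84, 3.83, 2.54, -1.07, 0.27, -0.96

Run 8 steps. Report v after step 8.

step 1: x_pred=-0.3666  r=-5.4434  x^+=-2.7399  v^+=-0.6841  a^+=-0.7063
step 2: x_pred=-4.2744  r=1.4044  x^+=-3.6621  v^+=-1.1103  a^+=-0.3951
step 3: x_pred=-5.4882  r=-0.3518  x^+=-5.6416  v^+=-1.7643  a^+=-0.4730
step 4: x_pred=-8.4064  r=12.2364  x^+=-3.0713  v^+=2.0780  a^+=2.2386
step 5: x_pred=1.6723  r=0.8677  x^+=2.0506  v^+=5.3724  a^+=2.4309
step 6: x_pred=11.3460  r=-12.4160  x^+=5.9326  v^+=4.0686  a^+=-0.3205
step 7: x_pred=11.0603  r=-10.7903  x^+=6.3558  v^+=-0.3007  a^+=-2.7117
step 8: x_pred=3.5575  r=-4.5175  x^+=1.5879  v^+=-5.5580  a^+=-3.7128

v_post = -5.5580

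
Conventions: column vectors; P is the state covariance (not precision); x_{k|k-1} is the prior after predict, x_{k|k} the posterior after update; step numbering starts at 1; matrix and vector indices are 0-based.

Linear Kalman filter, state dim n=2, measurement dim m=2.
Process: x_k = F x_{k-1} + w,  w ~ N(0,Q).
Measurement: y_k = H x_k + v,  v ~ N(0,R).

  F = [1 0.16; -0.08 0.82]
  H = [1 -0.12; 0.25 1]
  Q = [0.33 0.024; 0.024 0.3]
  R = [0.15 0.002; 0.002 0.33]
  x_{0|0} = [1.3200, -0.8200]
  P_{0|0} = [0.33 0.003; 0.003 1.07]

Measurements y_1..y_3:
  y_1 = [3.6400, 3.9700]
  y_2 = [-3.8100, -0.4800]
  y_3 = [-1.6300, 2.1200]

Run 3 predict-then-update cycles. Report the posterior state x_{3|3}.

step 1: x^-=[1.1888, -0.7780]  P^-=[0.6884 0.1404; 0.1404 1.0212]  S=[0.8194 0.1877; 0.1877 1.4644]  K=[0.7940 0.1116; -0.1478 0.7403]  nu=[2.3578, 4.4508]  x^+=[3.5576, 2.1682]  P^+=[0.1203 0.0083; 0.0083 0.2419]
step 2: x^-=[3.9045, 1.4933]  P^-=[0.4592 0.0528; 0.0528 0.4623]  S=[0.6032 0.1126; 0.1126 0.8475]  K=[0.7320 0.1006; -0.1119 0.5760]  nu=[-7.5353, -2.9495]  x^+=[-1.9081, 0.6375]  P^+=[0.1108 0.0069; 0.0069 0.1881]
step 3: x^-=[-1.8061, 0.6754]  P^-=[0.4479 0.0454; 0.0454 0.4263]  S=[0.5931 0.1069; 0.1069 0.8070]  K=[0.7282 0.0986; -0.1100 0.5569]  nu=[0.2571, 1.8962]  x^+=[-1.4319, 1.7030]  P^+=[0.1102 0.0064; 0.0064 0.1819]

x_post = [-1.4319, 1.7030]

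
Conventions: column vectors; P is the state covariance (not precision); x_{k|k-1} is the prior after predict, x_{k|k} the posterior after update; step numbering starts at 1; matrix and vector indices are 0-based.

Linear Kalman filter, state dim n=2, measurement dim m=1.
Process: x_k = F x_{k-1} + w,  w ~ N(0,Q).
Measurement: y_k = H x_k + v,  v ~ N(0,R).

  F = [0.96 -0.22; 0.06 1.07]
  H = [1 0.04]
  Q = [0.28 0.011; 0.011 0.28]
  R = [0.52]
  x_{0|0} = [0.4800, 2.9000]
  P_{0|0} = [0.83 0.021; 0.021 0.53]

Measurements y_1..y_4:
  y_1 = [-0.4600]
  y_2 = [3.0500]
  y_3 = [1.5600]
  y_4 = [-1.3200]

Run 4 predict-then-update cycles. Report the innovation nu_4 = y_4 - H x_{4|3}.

innov = [-1.8194]

step 1: x^-=[-0.1772, 3.1318]  P^-=[1.0617 -0.0447; -0.0447 0.8925]  S=[1.5796]  K=[0.6710; -0.0057]  nu=[-0.4081]  x^+=[-0.4510, 3.1341]  P^+=[0.3505 -0.0386; -0.0386 0.8924]
step 2: x^-=[-1.1225, 3.3264]  P^-=[0.6625 -0.2181; -0.2181 1.2980]  S=[1.1671]  K=[0.5602; -0.1424]  nu=[4.0394]  x^+=[1.1403, 2.7514]  P^+=[0.2963 -0.1250; -0.1250 1.2744]
step 3: x^-=[0.4893, 3.0124]  P^-=[0.6675 -0.3987; -0.3987 1.7241]  S=[1.1584]  K=[0.5625; -0.2846]  nu=[0.9502]  x^+=[1.0238, 2.7419]  P^+=[0.3010 -0.2132; -0.2132 1.6302]
step 4: x^-=[0.3796, 2.9953]  P^-=[0.7264 -0.5716; -0.5716 2.1201]  S=[1.2041]  K=[0.5843; -0.4043]  nu=[-1.8194]  x^+=[-0.6835, 3.7309]  P^+=[0.3153 -0.2872; -0.2872 1.9233]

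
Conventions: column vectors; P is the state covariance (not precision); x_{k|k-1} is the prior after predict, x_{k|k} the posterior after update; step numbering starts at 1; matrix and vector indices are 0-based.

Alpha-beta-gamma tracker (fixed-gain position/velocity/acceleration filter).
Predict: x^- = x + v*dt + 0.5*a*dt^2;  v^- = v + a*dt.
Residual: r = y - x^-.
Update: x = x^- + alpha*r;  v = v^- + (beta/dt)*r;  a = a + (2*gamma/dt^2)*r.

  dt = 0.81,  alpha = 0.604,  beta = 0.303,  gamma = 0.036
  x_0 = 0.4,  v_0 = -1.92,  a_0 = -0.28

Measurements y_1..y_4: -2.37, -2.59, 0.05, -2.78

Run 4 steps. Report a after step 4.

a_post = 0.2906

step 1: x_pred=-1.2471  r=-1.1229  x^+=-1.9253  v^+=-2.5669  a^+=-0.4032
step 2: x_pred=-4.1368  r=1.5468  x^+=-3.2025  v^+=-2.3149  a^+=-0.2335
step 3: x_pred=-5.1542  r=5.2042  x^+=-2.0108  v^+=-0.5573  a^+=0.3376
step 4: x_pred=-2.3515  r=-0.4285  x^+=-2.6103  v^+=-0.4441  a^+=0.2906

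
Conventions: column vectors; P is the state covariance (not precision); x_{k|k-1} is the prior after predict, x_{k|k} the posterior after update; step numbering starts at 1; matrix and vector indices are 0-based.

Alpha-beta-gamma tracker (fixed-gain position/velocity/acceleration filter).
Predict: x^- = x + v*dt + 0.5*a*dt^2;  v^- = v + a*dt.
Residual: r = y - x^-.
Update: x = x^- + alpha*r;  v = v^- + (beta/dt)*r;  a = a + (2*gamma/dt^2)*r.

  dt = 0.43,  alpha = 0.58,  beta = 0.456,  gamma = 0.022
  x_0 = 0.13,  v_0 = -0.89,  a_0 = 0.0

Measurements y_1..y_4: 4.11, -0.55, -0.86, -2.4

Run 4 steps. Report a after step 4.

a_post = -0.7754

step 1: x_pred=-0.2527  r=4.3627  x^+=2.2777  v^+=3.7365  a^+=1.0382
step 2: x_pred=3.9803  r=-4.5303  x^+=1.3527  v^+=-0.6214  a^+=-0.0399
step 3: x_pred=1.0819  r=-1.9419  x^+=-0.0444  v^+=-2.6978  a^+=-0.5020
step 4: x_pred=-1.2509  r=-1.1491  x^+=-1.9174  v^+=-4.1323  a^+=-0.7754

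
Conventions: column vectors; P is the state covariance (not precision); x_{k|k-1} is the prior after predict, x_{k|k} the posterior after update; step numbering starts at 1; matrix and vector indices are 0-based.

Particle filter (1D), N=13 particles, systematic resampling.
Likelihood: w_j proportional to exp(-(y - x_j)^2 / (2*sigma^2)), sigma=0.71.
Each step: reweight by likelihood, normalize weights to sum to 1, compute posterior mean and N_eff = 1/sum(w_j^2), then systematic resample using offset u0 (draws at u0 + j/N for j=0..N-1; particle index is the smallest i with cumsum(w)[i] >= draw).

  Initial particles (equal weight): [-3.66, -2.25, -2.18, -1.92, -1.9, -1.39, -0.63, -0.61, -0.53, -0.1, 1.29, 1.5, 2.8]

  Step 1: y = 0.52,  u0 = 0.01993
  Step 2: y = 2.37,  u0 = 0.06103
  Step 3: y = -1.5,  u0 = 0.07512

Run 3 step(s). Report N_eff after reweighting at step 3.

N_eff = 9.8893

step 1: w=[0.0000, 0.0002, 0.0003, 0.0011, 0.0012, 0.0105, 0.1056, 0.1105, 0.1314, 0.2679, 0.2178, 0.1513, 0.0023]  mean=0.2639  Neff=5.4695  idx=[6, 6, 7, 8, 8, 9, 9, 9, 10, 10, 10, 11, 11]
step 2: w=[0.0001, 0.0001, 0.0001, 0.0001, 0.0001, 0.0012, 0.0012, 0.0012, 0.1659, 0.1659, 0.1659, 0.2490, 0.2490]  mean=1.3885  Neff=4.8398  idx=[8, 8, 9, 9, 10, 10, 11, 11, 11, 12, 12, 12, 12]
step 3: w=[0.1235, 0.1235, 0.1235, 0.1235, 0.1235, 0.1235, 0.0370, 0.0370, 0.0370, 0.0370, 0.0370, 0.0370, 0.0370]  mean=1.3444  Neff=9.8893  idx=[0, 1, 1, 2, 3, 3, 4, 4, 5, 6, 8, 10, 12]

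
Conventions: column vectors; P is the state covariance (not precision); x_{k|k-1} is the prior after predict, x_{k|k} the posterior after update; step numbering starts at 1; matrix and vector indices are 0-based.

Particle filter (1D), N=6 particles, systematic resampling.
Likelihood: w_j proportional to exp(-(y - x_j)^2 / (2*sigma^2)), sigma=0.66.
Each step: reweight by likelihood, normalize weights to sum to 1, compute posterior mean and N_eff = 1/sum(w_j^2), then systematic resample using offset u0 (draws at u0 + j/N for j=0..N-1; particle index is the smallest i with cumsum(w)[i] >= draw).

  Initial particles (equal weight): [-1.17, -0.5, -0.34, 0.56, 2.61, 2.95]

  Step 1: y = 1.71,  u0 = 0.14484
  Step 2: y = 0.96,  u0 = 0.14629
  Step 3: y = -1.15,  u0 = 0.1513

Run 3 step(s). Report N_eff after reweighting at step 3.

N_eff = 5.0000

step 1: w=[0.0001, 0.0046, 0.0101, 0.2750, 0.4953, 0.2149]  mean=2.0748  Neff=2.7228  idx=[3, 4, 4, 4, 5, 5]
step 2: w=[0.8447, 0.0446, 0.0446, 0.0446, 0.0108, 0.0108]  mean=0.8857  Neff=1.3895  idx=[0, 0, 0, 0, 0, 4]
step 3: w=[0.2000, 0.2000, 0.2000, 0.2000, 0.2000, 0.0000]  mean=0.5600  Neff=5.0000  idx=[0, 1, 2, 3, 4, 4]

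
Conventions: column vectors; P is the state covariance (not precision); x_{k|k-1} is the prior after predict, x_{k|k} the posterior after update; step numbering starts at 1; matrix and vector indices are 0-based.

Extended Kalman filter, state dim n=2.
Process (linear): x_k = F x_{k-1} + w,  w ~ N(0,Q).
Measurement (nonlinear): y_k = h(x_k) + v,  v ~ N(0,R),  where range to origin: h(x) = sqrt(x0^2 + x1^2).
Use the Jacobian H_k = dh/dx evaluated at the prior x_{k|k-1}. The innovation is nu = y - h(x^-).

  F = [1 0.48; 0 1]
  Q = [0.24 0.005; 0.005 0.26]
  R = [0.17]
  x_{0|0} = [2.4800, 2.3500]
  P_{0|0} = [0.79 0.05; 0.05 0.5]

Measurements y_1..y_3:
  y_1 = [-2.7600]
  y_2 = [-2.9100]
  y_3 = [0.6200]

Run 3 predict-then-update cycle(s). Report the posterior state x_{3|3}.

step 1: x^-=[3.6080, 2.3500]  P^-=[1.1932 0.2950; 0.2950 0.7600]  H_jac=[0.8379 0.5458]  S=[1.5040]  K=[0.7718; 0.4401]  nu=[-7.0658]  x^+=[-1.8456, -0.7600]  P^+=[0.2972 -0.2159; -0.2159 0.4686]
step 2: x^-=[-2.2105, -0.7600]  P^-=[0.4379 0.0140; 0.0140 0.7286]  H_jac=[-0.9457 -0.3251]  S=[0.6473]  K=[-0.6468; -0.3865]  nu=[-5.2475]  x^+=[1.1838, 1.2681]  P^+=[0.1671 -0.1478; -0.1478 0.6319]
step 3: x^-=[1.7925, 1.2681]  P^-=[0.4108 0.1605; 0.1605 0.8919]  H_jac=[0.8164 0.5775]  S=[0.8927]  K=[0.4796; 0.7239]  nu=[-1.5757]  x^+=[1.0368, 0.1275]  P^+=[0.2055 -0.1493; -0.1493 0.4242]

x_post = [1.0368, 0.1275]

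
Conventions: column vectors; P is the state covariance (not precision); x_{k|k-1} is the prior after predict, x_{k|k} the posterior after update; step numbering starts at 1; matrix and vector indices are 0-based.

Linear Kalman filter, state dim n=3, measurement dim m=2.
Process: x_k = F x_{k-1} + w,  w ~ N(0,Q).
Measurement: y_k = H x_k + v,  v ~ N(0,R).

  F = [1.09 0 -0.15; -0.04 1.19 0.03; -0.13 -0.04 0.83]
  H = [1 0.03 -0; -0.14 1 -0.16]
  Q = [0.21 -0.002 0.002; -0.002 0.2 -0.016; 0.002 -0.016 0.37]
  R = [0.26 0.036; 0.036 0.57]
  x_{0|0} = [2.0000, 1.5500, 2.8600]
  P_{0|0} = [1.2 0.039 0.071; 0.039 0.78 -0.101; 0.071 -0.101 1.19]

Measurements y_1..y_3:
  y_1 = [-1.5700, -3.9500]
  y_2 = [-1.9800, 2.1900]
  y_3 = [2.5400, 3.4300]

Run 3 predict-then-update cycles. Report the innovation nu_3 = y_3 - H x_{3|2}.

step 1: x^-=[1.7510, 1.8503, 2.0518]  P^-=[1.6393 0.0117 -0.2529; 0.0117 1.2965 -0.1255; -0.2529 -0.1255 1.2031]  S=[1.9011 -0.1019; -0.1019 1.9549]  K=[0.8600 -0.0459; 0.0628 0.6759; -0.1431 -0.1520]  nu=[-3.3765, -5.2269]  x^+=[-0.9129, -1.8946, 3.3297]  P^+=[0.2211 0.0285 -0.0451; 0.0285 0.4046 0.0816; -0.0451 0.0816 1.1234]
step 2: x^-=[-1.4945, -2.1181, 2.9581]  P^-=[0.5127 0.0040 -0.2117; 0.0040 0.7775 0.0717; -0.2117 0.0717 1.1529]  S=[0.7737 0.0250; 0.0250 1.3535]  K=[0.6641 -0.0373; 0.0170 0.5652; -0.2690 -0.0564]  nu=[-0.4220, 4.5722]  x^+=[-1.9455, 0.4590, 2.8135]  P^+=[0.1709 0.0144 -0.0756; 0.0144 0.3444 0.1223; -0.0756 0.1223 1.0919]
step 3: x^-=[-2.5426, 0.7084, 2.5698]  P^-=[0.4623 -0.0204 -0.2280; -0.0204 0.6965 0.1169; -0.2280 0.1169 1.1340]  S=[0.7217 0.0078; 0.0078 1.2626]  K=[0.6402 -0.0425; -0.0051 0.5391; -0.3107 -0.0239]  nu=[5.0613, 2.7768]  x^+=[0.5797, 2.1795, 0.9306]  P^+=[0.1647 0.0082 -0.0856; 0.0082 0.3296 0.1333; -0.0856 0.1333 1.0635]

innov = [5.0613, 2.7768]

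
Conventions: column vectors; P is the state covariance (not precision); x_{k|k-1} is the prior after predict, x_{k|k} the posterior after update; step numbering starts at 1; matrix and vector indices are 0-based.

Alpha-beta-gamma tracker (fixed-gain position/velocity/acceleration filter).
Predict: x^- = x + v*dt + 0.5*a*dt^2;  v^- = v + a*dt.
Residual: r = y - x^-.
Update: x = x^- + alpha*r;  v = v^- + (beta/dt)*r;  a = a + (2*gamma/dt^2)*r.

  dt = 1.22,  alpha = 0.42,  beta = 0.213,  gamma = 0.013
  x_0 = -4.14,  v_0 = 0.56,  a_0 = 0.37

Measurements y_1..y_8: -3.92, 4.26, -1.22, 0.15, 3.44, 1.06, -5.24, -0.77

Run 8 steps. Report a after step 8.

step 1: x_pred=-3.1814  r=-0.7386  x^+=-3.4916  v^+=0.8825  a^+=0.3571
step 2: x_pred=-2.1493  r=6.4093  x^+=0.5426  v^+=2.4371  a^+=0.4691
step 3: x_pred=3.8650  r=-5.0850  x^+=1.7293  v^+=2.1216  a^+=0.3802
step 4: x_pred=4.6006  r=-4.4506  x^+=2.7313  v^+=1.8084  a^+=0.3025
step 5: x_pred=5.1627  r=-1.7227  x^+=4.4392  v^+=1.8767  a^+=0.2724
step 6: x_pred=6.9315  r=-5.8715  x^+=4.4655  v^+=1.1839  a^+=0.1698
step 7: x_pred=6.0362  r=-11.2762  x^+=1.3002  v^+=-0.5776  a^+=-0.0271
step 8: x_pred=0.5753  r=-1.3453  x^+=0.0103  v^+=-0.8456  a^+=-0.0506

a_post = -0.0506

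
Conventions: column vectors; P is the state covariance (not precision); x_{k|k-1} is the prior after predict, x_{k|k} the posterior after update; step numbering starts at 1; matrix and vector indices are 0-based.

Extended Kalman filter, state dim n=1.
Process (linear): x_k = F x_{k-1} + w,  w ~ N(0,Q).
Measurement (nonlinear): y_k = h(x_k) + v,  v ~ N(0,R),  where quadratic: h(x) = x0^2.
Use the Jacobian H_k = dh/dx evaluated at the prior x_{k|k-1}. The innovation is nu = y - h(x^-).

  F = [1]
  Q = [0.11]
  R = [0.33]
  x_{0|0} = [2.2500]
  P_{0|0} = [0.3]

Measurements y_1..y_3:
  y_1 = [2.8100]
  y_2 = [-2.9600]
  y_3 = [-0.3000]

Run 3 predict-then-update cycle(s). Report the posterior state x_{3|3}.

x_post = [0.2486]

step 1: x^-=[2.2500]  P^-=[0.4100]  H_jac=[4.5000]  S=[8.6325]  K=[0.2137]  nu=[-2.2525]  x^+=[1.7686]  P^+=[0.0157]
step 2: x^-=[1.7686]  P^-=[0.1257]  H_jac=[3.5372]  S=[1.9024]  K=[0.2337]  nu=[-6.0879]  x^+=[0.3460]  P^+=[0.0218]
step 3: x^-=[0.3460]  P^-=[0.1318]  H_jac=[0.6920]  S=[0.3931]  K=[0.2320]  nu=[-0.4197]  x^+=[0.2486]  P^+=[0.1106]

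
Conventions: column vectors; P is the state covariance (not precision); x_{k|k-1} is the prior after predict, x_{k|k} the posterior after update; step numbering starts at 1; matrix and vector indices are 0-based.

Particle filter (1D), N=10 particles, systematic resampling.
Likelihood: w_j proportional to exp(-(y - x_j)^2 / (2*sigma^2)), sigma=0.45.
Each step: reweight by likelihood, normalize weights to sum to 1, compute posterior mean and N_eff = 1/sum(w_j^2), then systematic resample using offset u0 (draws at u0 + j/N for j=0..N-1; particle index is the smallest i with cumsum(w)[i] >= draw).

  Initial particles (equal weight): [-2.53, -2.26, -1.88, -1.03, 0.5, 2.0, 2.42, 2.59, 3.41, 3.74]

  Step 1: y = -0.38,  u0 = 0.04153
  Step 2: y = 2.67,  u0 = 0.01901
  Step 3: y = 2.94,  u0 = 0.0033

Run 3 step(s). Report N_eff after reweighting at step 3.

step 1: w=[0.0000, 0.0003, 0.0077, 0.6989, 0.2931, 0.0000, 0.0000, 0.0000, 0.0000, 0.0000]  mean=-0.5885  Neff=1.7410  idx=[3, 3, 3, 3, 3, 3, 3, 4, 4, 4]
step 2: w=[0.0000, 0.0000, 0.0000, 0.0000, 0.0000, 0.0000, 0.0000, 0.3333, 0.3333, 0.3333]  mean=0.5000  Neff=3.0000  idx=[7, 7, 7, 7, 8, 8, 8, 9, 9, 9]
step 3: w=[0.1000, 0.1000, 0.1000, 0.1000, 0.1000, 0.1000, 0.1000, 0.1000, 0.1000, 0.1000]  mean=0.5000  Neff=10.0000  idx=[0, 1, 2, 3, 4, 5, 6, 7, 8, 9]

N_eff = 10.0000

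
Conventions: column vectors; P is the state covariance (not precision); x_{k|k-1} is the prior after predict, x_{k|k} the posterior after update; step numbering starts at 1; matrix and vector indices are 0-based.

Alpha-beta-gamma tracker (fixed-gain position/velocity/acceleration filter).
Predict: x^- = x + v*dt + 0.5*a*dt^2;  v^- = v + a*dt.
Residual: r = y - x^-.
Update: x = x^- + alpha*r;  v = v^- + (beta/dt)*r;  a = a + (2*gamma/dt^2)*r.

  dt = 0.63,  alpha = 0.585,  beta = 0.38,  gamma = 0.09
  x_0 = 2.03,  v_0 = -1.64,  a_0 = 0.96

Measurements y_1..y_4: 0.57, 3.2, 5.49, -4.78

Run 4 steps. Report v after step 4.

v_post = -1.5182

step 1: x_pred=1.1873  r=-0.6173  x^+=0.8262  v^+=-1.4075  a^+=0.6800
step 2: x_pred=0.0744  r=3.1256  x^+=1.9029  v^+=0.9062  a^+=2.0976
step 3: x_pred=2.8900  r=2.6000  x^+=4.4110  v^+=3.7959  a^+=3.2767
step 4: x_pred=7.4527  r=-12.2327  x^+=0.2966  v^+=-1.5182  a^+=-2.2710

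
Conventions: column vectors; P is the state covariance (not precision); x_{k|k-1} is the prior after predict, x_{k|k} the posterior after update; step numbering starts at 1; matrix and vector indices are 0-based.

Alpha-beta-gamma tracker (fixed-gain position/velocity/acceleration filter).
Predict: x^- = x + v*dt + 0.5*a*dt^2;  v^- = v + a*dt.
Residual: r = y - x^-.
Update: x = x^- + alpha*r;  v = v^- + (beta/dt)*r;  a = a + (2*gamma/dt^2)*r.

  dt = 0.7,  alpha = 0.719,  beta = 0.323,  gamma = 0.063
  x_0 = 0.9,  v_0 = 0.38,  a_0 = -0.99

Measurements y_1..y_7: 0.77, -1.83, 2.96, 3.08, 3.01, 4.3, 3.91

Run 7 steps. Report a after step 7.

step 1: x_pred=0.9234  r=-0.1534  x^+=0.8131  v^+=-0.3838  a^+=-1.0295
step 2: x_pred=0.2922  r=-2.1222  x^+=-1.2337  v^+=-2.0837  a^+=-1.5752
step 3: x_pred=-3.0782  r=6.0382  x^+=1.2633  v^+=-0.4001  a^+=-0.0225
step 4: x_pred=0.9777  r=2.1023  x^+=2.4892  v^+=0.5542  a^+=0.5181
step 5: x_pred=3.0041  r=0.0059  x^+=3.0083  v^+=0.9196  a^+=0.5196
step 6: x_pred=3.7793  r=0.5207  x^+=4.1537  v^+=1.5235  a^+=0.6535
step 7: x_pred=5.3803  r=-1.4703  x^+=4.3231  v^+=1.3026  a^+=0.2754

a_post = 0.2754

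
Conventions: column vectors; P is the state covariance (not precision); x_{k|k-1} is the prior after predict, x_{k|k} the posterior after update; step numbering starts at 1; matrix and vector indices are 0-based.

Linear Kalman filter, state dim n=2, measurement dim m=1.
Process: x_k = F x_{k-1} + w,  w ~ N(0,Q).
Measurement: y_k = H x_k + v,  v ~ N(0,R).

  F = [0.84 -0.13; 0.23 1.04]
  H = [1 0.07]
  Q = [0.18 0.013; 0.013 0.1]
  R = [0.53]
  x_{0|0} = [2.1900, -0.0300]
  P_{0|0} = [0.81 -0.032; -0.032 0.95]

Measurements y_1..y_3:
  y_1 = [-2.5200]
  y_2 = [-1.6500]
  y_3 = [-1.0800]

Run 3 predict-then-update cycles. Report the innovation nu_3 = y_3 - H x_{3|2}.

step 1: x^-=[1.8435, 0.4725]  P^-=[0.7746 0.0141; 0.0141 1.1551]  S=[1.3122]  K=[0.5910; 0.0723]  nu=[-4.3966]  x^+=[-0.7550, 0.1545]  P^+=[0.3162 -0.0420; -0.0420 1.1482]
step 2: x^-=[-0.6543, -0.0130]  P^-=[0.4317 -0.1166; -0.1166 1.3385]  S=[0.9519]  K=[0.4449; -0.0241]  nu=[-0.9948]  x^+=[-1.0969, 0.0110]  P^+=[0.2433 -0.1064; -0.1064 1.3380]
step 3: x^-=[-0.9228, -0.2409]  P^-=[0.3975 -0.2107; -0.2107 1.5091]  S=[0.9054]  K=[0.4227; -0.1160]  nu=[-0.1403]  x^+=[-0.9821, -0.2246]  P^+=[0.2357 -0.1663; -0.1663 1.4969]

innov = [-0.1403]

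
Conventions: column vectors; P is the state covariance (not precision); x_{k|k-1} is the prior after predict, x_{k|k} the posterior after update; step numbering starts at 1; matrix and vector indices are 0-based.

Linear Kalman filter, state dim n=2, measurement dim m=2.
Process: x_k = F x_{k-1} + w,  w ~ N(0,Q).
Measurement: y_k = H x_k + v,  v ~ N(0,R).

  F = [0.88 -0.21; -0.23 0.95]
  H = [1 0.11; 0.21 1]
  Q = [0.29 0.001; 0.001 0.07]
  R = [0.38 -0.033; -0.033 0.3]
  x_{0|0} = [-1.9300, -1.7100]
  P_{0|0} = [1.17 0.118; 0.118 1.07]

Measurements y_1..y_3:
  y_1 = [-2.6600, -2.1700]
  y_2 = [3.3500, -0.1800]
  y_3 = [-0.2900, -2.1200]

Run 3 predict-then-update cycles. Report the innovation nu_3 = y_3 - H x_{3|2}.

step 1: x^-=[-1.3393, -1.1806]  P^-=[1.1996 -0.3449; -0.3449 1.0460]  S=[1.5164 -0.0189; -0.0189 1.2540]  K=[0.7653 -0.0626; -0.1419 0.7742]  nu=[-1.1908, -0.7081]  x^+=[-2.2063, -1.5598]  P^+=[0.3048 -0.1080; -0.1080 0.2596]
step 2: x^-=[-1.6140, -0.9744]  P^-=[0.5774 -0.2080; -0.2080 0.3677]  S=[0.9161 -0.0841; -0.0841 0.6057]  K=[0.5998 -0.0599; -0.1355 0.5160]  nu=[5.0712, 1.1333]  x^+=[1.3598, -1.0770]  P^+=[0.2396 -0.0881; -0.0881 0.1778]
step 3: x^-=[1.4228, -1.3359]  P^-=[0.5159 -0.1609; -0.1609 0.2816]  S=[0.8640 -0.0582; -0.0582 0.5368]  K=[0.5743 -0.0355; -0.1201 0.4486]  nu=[-1.5658, -1.0829]  x^+=[0.5620, -1.6337]  P^+=[0.2279 -0.0775; -0.0775 0.1548]

innov = [-1.5658, -1.0829]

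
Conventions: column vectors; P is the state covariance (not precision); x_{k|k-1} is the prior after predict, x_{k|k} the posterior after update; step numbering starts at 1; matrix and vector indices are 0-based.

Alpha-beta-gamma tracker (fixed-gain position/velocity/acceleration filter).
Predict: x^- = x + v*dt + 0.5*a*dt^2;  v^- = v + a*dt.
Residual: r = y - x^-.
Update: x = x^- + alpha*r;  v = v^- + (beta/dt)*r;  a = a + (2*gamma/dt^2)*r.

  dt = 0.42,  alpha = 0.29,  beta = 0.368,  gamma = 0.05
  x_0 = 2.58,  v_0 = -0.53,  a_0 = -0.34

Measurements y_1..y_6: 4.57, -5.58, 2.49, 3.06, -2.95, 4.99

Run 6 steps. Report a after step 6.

a_post = 4.2091

step 1: x_pred=2.3274  r=2.2426  x^+=2.9778  v^+=1.2921  a^+=0.9313
step 2: x_pred=3.6026  r=-9.1826  x^+=0.9396  v^+=-6.3624  a^+=-4.2742
step 3: x_pred=-2.1096  r=4.5996  x^+=-0.7757  v^+=-4.1275  a^+=-1.6668
step 4: x_pred=-2.6563  r=5.7163  x^+=-0.9985  v^+=0.1810  a^+=1.5737
step 5: x_pred=-0.7837  r=-2.1663  x^+=-1.4120  v^+=-1.0561  a^+=0.3457
step 6: x_pred=-1.8250  r=6.8150  x^+=0.1513  v^+=5.0603  a^+=4.2091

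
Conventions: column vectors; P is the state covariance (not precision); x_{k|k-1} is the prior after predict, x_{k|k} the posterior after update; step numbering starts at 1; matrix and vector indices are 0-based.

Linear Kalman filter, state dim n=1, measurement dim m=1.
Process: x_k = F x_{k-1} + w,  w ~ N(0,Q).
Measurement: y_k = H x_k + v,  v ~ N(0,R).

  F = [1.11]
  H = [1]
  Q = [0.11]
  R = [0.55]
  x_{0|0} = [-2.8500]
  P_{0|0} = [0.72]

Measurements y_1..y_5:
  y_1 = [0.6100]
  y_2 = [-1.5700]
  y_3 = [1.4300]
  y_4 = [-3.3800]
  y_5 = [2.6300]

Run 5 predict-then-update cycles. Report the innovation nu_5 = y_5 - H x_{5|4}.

innov = [4.3021]

step 1: x^-=[-3.1635]  P^-=[0.9971]  S=[1.5471]  K=[0.6445]  nu=[3.7735]  x^+=[-0.7315]  P^+=[0.3545]
step 2: x^-=[-0.8119]  P^-=[0.5467]  S=[1.0967]  K=[0.4985]  nu=[-0.7581]  x^+=[-1.1898]  P^+=[0.2742]
step 3: x^-=[-1.3207]  P^-=[0.4478]  S=[0.9978]  K=[0.4488]  nu=[2.7507]  x^+=[-0.0862]  P^+=[0.2468]
step 4: x^-=[-0.0957]  P^-=[0.4141]  S=[0.9641]  K=[0.4295]  nu=[-3.2843]  x^+=[-1.5064]  P^+=[0.2362]
step 5: x^-=[-1.6721]  P^-=[0.4011]  S=[0.9511]  K=[0.4217]  nu=[4.3021]  x^+=[0.1421]  P^+=[0.2319]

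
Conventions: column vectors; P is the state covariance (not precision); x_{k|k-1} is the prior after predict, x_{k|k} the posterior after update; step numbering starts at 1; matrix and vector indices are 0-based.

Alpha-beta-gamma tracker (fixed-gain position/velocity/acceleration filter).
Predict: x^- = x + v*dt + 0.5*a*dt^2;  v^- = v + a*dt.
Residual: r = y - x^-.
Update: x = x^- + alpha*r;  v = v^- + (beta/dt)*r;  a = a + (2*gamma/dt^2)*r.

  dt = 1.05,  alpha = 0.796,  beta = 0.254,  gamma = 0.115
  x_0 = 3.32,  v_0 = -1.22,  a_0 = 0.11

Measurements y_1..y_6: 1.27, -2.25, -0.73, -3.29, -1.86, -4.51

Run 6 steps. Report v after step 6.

step 1: x_pred=2.0996  r=-0.8296  x^+=1.4392  v^+=-1.3052  a^+=-0.0631
step 2: x_pred=0.0340  r=-2.2840  x^+=-1.7841  v^+=-1.9239  a^+=-0.5396
step 3: x_pred=-4.1016  r=3.3716  x^+=-1.4178  v^+=-1.6749  a^+=0.1638
step 4: x_pred=-3.0861  r=-0.2039  x^+=-3.2484  v^+=-1.5522  a^+=0.1213
step 5: x_pred=-4.8113  r=2.9513  x^+=-2.4621  v^+=-0.7109  a^+=0.7370
step 6: x_pred=-2.8022  r=-1.7078  x^+=-4.1616  v^+=-0.3502  a^+=0.3807

v_post = -0.3502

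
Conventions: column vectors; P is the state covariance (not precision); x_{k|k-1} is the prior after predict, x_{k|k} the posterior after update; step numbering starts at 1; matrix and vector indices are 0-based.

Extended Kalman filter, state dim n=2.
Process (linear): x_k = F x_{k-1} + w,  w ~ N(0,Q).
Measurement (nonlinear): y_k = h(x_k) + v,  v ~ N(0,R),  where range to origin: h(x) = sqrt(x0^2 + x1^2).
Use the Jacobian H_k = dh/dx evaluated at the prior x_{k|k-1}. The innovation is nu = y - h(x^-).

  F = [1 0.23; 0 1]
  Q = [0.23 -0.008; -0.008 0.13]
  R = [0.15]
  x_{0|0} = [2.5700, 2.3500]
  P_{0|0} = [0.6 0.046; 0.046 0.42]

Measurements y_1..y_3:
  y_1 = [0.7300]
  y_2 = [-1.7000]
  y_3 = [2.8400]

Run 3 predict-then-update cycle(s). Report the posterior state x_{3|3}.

x_post = [-1.3292, -1.7631]

step 1: x^-=[3.1105, 2.3500]  P^-=[0.8734 0.1346; 0.1346 0.5500]  H_jac=[0.7979 0.6028]  S=[1.0353]  K=[0.7514; 0.4240]  nu=[-3.1684]  x^+=[0.7296, 1.0067]  P^+=[0.2888 -0.1952; -0.1952 0.3639]
step 2: x^-=[0.9612, 1.0067]  P^-=[0.4482 -0.1195; -0.1195 0.4939]  H_jac=[0.6906 0.7233]  S=[0.5027]  K=[0.4437; 0.5464]  nu=[-3.0919]  x^+=[-0.4107, -0.6827]  P^+=[0.3492 -0.2414; -0.2414 0.3438]
step 3: x^-=[-0.5678, -0.6827]  P^-=[0.4864 -0.1703; -0.1703 0.4738]  H_jac=[-0.6394 -0.7689]  S=[0.4615]  K=[-0.3901; -0.5534]  nu=[1.9520]  x^+=[-1.3292, -1.7631]  P^+=[0.4162 -0.2700; -0.2700 0.3325]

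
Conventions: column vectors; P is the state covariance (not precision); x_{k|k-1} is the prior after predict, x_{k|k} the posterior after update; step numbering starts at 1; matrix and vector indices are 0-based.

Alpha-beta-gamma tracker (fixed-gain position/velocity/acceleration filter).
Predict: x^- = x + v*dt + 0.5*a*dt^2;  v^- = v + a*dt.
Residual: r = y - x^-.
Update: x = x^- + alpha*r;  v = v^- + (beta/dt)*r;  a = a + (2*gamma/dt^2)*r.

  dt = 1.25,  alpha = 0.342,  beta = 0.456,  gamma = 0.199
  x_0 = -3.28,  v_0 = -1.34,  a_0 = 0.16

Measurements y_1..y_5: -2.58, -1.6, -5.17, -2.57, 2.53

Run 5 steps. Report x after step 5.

step 1: x_pred=-4.8300  r=2.2500  x^+=-4.0605  v^+=-0.3192  a^+=0.7331
step 2: x_pred=-3.8868  r=2.2868  x^+=-3.1047  v^+=1.4314  a^+=1.3156
step 3: x_pred=-0.2876  r=-4.8824  x^+=-1.9574  v^+=1.2948  a^+=0.0720
step 4: x_pred=-0.2827  r=-2.2873  x^+=-1.0649  v^+=0.5503  a^+=-0.5107
step 5: x_pred=-0.7760  r=3.3060  x^+=0.3547  v^+=1.1180  a^+=0.3314

x_post = 0.3547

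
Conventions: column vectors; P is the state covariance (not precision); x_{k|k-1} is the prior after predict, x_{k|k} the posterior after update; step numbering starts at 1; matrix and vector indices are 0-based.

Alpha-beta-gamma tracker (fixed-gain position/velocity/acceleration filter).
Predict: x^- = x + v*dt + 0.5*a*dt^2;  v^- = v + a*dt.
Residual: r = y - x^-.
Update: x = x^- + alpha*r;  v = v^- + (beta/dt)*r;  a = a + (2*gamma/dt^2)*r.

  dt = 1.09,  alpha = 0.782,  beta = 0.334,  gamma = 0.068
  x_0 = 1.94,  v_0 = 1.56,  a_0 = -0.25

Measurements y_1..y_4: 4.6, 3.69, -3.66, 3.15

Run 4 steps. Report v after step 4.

step 1: x_pred=3.4919  r=1.1081  x^+=4.3584  v^+=1.6271  a^+=-0.1232
step 2: x_pred=6.0588  r=-2.3688  x^+=4.2064  v^+=0.7670  a^+=-0.3943
step 3: x_pred=4.8082  r=-8.4682  x^+=-1.8139  v^+=-2.2576  a^+=-1.3636
step 4: x_pred=-5.0848  r=8.2348  x^+=1.3548  v^+=-1.2207  a^+=-0.4210

v_post = -1.2207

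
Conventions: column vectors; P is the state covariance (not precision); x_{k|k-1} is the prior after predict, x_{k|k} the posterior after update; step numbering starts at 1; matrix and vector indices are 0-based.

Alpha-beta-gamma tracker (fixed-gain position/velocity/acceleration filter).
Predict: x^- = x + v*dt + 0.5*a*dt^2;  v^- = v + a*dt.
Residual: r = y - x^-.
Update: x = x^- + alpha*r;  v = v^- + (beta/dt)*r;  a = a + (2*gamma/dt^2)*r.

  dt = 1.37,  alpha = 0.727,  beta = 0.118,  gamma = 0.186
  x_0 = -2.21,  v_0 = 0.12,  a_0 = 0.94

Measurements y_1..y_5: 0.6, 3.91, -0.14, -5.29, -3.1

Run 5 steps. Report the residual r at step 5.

step 1: x_pred=-1.1635  r=1.7635  x^+=0.1186  v^+=1.5597  a^+=1.2895
step 2: x_pred=3.4655  r=0.4445  x^+=3.7887  v^+=3.3646  a^+=1.3776
step 3: x_pred=9.6910  r=-9.8310  x^+=2.5439  v^+=4.4052  a^+=-0.5709
step 4: x_pred=8.0432  r=-13.3332  x^+=-1.6500  v^+=2.4747  a^+=-3.2135
step 5: x_pred=-1.2754  r=-1.8246  x^+=-2.6019  v^+=-2.0850  a^+=-3.5751

resid = -1.8246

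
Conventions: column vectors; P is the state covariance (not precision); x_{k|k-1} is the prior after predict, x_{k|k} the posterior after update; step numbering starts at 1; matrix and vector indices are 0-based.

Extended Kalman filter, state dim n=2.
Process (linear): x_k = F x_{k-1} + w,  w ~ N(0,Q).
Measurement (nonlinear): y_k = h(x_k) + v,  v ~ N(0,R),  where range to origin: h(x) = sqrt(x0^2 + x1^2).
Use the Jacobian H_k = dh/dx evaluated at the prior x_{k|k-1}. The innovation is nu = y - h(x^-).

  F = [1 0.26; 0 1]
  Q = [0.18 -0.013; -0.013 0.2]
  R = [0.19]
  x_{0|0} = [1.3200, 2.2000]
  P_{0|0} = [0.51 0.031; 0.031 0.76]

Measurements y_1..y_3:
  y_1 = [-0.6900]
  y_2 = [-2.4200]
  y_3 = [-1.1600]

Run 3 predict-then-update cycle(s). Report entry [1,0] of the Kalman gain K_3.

step 1: x^-=[1.8920, 2.2000]  P^-=[0.7575 0.2156; 0.2156 0.9600]  H_jac=[0.6520 0.7582]  S=[1.2771]  K=[0.5148; 0.6800]  nu=[-3.5917]  x^+=[0.0432, -0.2424]  P^+=[0.4191 -0.2314; -0.2314 0.3694]
step 2: x^-=[-0.0199, -0.2424]  P^-=[0.5037 -0.1484; -0.1484 0.5694]  H_jac=[-0.0816 -0.9967]  S=[0.7349]  K=[0.1453; -0.7558]  nu=[-2.6632]  x^+=[-0.4068, 1.7705]  P^+=[0.4882 -0.0677; -0.0677 0.1496]
step 3: x^-=[0.0536, 1.7705]  P^-=[0.6431 -0.0418; -0.0418 0.3496]  H_jac=[0.0302 0.9995]  S=[0.5374]  K=[-0.0415; 0.6480]  nu=[-2.9313]  x^+=[0.1753, -0.1289]  P^+=[0.6422 -0.0273; -0.0273 0.1240]

K[1,0] = 0.6480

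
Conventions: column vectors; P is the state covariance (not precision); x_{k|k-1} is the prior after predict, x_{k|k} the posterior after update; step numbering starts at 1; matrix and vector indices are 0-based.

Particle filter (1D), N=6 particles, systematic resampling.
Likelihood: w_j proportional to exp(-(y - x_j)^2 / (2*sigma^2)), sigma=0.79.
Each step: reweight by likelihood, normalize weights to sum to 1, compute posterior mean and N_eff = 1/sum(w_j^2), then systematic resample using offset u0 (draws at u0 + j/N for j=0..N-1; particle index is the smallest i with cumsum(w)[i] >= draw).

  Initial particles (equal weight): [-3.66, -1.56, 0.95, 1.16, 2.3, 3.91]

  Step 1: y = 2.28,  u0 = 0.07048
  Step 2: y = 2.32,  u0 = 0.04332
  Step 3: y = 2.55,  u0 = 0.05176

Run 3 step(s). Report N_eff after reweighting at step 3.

step 1: w=[0.0000, 0.0000, 0.1403, 0.2119, 0.5788, 0.0689]  mean=1.9798  Neff=2.4729  idx=[2, 3, 4, 4, 4, 4]
step 2: w=[0.0487, 0.0746, 0.2192, 0.2192, 0.2192, 0.2192]  mean=2.1492  Neff=4.9981  idx=[0, 2, 3, 3, 4, 5]
step 3: w=[0.0263, 0.1947, 0.1947, 0.1947, 0.1947, 0.1947]  mean=2.2645  Neff=5.2549  idx=[1, 1, 2, 3, 4, 5]

N_eff = 5.2549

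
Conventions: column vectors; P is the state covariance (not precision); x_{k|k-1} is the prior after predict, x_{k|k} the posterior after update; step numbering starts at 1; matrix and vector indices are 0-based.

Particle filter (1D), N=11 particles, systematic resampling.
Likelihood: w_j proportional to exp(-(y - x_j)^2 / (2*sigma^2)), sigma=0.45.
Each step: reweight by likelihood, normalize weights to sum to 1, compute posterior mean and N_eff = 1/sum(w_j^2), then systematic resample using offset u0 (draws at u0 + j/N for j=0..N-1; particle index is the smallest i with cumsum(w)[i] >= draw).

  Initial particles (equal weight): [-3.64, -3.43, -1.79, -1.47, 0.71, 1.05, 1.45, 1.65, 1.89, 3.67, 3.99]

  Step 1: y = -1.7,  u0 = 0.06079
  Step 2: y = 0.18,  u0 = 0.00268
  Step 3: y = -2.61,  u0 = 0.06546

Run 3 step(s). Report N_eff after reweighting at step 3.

step 1: w=[0.0000, 0.0003, 0.5274, 0.4722, 0.0000, 0.0000, 0.0000, 0.0000, 0.0000, 0.0000, 0.0000]  mean=-1.6395  Neff=1.9954  idx=[2, 2, 2, 2, 2, 2, 3, 3, 3, 3, 3]
step 2: w=[0.0107, 0.0107, 0.0107, 0.0107, 0.0107, 0.0107, 0.1871, 0.1871, 0.1871, 0.1871, 0.1871]  mean=-1.4906  Neff=5.6883  idx=[0, 6, 6, 7, 7, 8, 8, 9, 9, 10, 10]
step 3: w=[0.3200, 0.0680, 0.0680, 0.0680, 0.0680, 0.0680, 0.0680, 0.0680, 0.0680, 0.0680, 0.0680]  mean=-1.5724  Neff=6.7285  idx=[0, 0, 0, 1, 2, 3, 5, 6, 7, 9, 10]

N_eff = 6.7285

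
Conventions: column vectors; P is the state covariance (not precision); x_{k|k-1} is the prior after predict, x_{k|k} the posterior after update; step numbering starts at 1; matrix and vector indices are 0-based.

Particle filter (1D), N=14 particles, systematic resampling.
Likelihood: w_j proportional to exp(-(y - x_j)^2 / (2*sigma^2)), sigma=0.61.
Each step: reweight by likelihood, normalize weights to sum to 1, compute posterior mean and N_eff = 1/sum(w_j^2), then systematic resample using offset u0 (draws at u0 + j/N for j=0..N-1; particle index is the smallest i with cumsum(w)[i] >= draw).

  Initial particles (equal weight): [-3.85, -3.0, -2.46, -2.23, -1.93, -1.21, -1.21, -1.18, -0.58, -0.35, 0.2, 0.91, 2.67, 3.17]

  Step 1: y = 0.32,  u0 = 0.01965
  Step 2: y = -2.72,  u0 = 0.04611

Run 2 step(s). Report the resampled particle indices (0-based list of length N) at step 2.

resampled_idx = [0, 0, 0, 0, 0, 0, 0, 0, 0, 0, 0, 0, 1, 3]

step 1: w=[0.0000, 0.0000, 0.0000, 0.0001, 0.0004, 0.0164, 0.0164, 0.0185, 0.1282, 0.2082, 0.3733, 0.2384, 0.0002, 0.0000]  mean=0.0826  Neff=3.8940  idx=[6, 8, 8, 9, 9, 9, 10, 10, 10, 10, 10, 11, 11, 11]
step 2: w=[0.8881, 0.0404, 0.0404, 0.0100, 0.0100, 0.0100, 0.0002, 0.0002, 0.0002, 0.0002, 0.0002, 0.0000, 0.0000, 0.0000]  mean=-1.1318  Neff=1.2622  idx=[0, 0, 0, 0, 0, 0, 0, 0, 0, 0, 0, 0, 1, 3]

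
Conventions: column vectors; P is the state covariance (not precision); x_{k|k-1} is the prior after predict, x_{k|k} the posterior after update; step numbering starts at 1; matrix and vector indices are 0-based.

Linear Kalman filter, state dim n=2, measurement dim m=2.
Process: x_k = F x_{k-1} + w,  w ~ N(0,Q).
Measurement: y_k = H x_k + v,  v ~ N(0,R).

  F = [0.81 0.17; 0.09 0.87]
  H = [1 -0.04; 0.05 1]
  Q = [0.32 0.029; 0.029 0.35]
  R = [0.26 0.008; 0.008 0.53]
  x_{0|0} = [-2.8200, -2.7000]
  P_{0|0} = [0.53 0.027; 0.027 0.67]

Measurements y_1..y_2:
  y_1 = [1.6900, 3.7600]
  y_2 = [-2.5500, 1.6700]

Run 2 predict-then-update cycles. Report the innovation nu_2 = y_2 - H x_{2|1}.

innov = [-3.3547, 0.2267]

step 1: x^-=[-2.7432, -2.6028]  P^-=[0.6945 0.1862; 0.1862 0.8656]  S=[0.9410 0.1939; 0.1939 1.4160]  K=[0.7183 0.0576; 0.0347 0.6132]  nu=[4.3291, 6.5000]  x^+=[0.7409, 1.5329]  P^+=[0.1883 0.0269; 0.0269 0.3239]
step 2: x^-=[0.8608, 1.4003]  P^-=[0.4603 0.1100; 0.1100 0.6009]  S=[0.7125 0.1167; 0.1167 1.1430]  K=[0.6314 0.0519; 0.0343 0.5270]  nu=[-3.3547, 0.2267]  x^+=[-1.2457, 1.4047]  P^+=[0.1655 0.0243; 0.0243 0.2784]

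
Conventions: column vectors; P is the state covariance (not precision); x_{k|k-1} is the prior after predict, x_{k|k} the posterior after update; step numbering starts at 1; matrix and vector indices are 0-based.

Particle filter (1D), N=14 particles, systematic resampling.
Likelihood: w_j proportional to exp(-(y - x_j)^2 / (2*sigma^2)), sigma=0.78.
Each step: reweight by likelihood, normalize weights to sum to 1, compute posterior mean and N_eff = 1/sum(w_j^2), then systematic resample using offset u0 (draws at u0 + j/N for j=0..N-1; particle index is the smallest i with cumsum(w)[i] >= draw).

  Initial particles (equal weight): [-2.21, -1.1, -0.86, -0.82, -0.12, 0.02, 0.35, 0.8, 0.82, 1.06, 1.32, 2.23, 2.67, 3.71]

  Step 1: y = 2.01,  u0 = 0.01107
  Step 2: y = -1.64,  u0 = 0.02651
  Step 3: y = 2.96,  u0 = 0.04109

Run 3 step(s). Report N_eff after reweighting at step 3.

N_eff = 2.2023

step 1: w=[0.0000, 0.0001, 0.0003, 0.0004, 0.0065, 0.0105, 0.0282, 0.0814, 0.0847, 0.1292, 0.1834, 0.2606, 0.1896, 0.0252]  mean=1.7031  Neff=5.8978  idx=[5, 7, 8, 9, 9, 10, 10, 10, 11, 11, 11, 12, 12, 12]
step 2: w=[0.8274, 0.0597, 0.0551, 0.0199, 0.0199, 0.0059, 0.0059, 0.0059, 0.0000, 0.0000, 0.0000, 0.0000, 0.0000, 0.0000]  mean=0.1756  Neff=1.4450  idx=[0, 0, 0, 0, 0, 0, 0, 0, 0, 0, 0, 0, 1, 3]
step 3: w=[0.0099, 0.0099, 0.0099, 0.0099, 0.0099, 0.0099, 0.0099, 0.0099, 0.0099, 0.0099, 0.0099, 0.0099, 0.2606, 0.6205]  mean=0.8685  Neff=2.2023  idx=[4, 11, 12, 12, 12, 13, 13, 13, 13, 13, 13, 13, 13, 13]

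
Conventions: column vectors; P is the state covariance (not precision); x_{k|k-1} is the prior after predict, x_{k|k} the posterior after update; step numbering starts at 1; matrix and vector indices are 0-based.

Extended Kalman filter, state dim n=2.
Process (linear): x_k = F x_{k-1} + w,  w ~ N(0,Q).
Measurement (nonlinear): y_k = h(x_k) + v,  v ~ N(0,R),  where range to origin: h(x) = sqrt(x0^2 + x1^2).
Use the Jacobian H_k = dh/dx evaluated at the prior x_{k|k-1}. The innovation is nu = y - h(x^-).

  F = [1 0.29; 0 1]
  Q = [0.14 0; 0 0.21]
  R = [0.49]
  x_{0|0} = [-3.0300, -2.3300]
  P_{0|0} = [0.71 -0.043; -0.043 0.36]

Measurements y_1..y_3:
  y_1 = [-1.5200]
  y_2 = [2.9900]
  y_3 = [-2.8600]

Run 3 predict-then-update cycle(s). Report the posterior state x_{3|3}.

x_post = [0.0497, 0.4509]

step 1: x^-=[-3.7057, -2.3300]  P^-=[0.8553 0.0614; 0.0614 0.5700]  H_jac=[-0.8466 -0.5323]  S=[1.3198]  K=[-0.5734; -0.2693]  nu=[-5.8973]  x^+=[-0.3242, -0.7421]  P^+=[0.4214 -0.1424; -0.1424 0.4743]
step 2: x^-=[-0.5394, -0.7421]  P^-=[0.5187 -0.0048; -0.0048 0.6843]  H_jac=[-0.5880 -0.8089]  S=[1.1125]  K=[-0.2707; -0.4950]  nu=[2.0726]  x^+=[-1.1004, -1.7680]  P^+=[0.4372 -0.1539; -0.1539 0.4117]
step 3: x^-=[-1.6131, -1.7680]  P^-=[0.5226 -0.0345; -0.0345 0.6217]  H_jac=[-0.6740 -0.7387]  S=[1.0324]  K=[-0.3165; -0.4224]  nu=[-5.2533]  x^+=[0.0497, 0.4509]  P^+=[0.4192 -0.1725; -0.1725 0.4375]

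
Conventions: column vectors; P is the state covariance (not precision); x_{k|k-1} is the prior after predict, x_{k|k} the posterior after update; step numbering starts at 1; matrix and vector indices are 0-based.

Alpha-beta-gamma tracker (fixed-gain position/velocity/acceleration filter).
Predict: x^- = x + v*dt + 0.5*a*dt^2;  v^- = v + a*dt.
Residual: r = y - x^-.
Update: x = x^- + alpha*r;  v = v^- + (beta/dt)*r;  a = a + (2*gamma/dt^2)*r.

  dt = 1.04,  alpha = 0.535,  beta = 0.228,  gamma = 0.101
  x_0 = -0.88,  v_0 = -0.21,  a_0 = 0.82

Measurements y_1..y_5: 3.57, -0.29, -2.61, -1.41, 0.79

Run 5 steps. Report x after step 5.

step 1: x_pred=-0.6549  r=4.2249  x^+=1.6054  v^+=1.5690  a^+=1.6091
step 2: x_pred=4.1074  r=-4.3974  x^+=1.7548  v^+=2.2784  a^+=0.7878
step 3: x_pred=4.5504  r=-7.1604  x^+=0.7196  v^+=1.5279  a^+=-0.5495
step 4: x_pred=2.0115  r=-3.4215  x^+=0.1810  v^+=0.2064  a^+=-1.1885
step 5: x_pred=-0.2471  r=1.0371  x^+=0.3078  v^+=-0.8023  a^+=-0.9948

x_post = 0.3078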